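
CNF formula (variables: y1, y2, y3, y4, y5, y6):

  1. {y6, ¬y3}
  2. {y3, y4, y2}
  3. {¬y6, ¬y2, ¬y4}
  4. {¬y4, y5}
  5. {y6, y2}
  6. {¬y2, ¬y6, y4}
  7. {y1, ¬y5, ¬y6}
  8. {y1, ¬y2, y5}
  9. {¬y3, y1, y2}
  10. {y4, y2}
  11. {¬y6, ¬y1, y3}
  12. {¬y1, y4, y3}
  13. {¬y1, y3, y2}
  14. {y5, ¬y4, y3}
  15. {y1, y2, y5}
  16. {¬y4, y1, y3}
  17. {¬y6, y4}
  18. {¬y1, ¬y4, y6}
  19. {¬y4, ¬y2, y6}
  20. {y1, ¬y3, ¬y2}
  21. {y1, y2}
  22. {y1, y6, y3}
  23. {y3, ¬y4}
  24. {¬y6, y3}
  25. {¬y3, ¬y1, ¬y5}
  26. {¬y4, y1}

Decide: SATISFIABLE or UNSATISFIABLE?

UNSATISFIABLE

y1 = True:
  y4 = True:
    propagation gives y5=True, y6=True, y2=False, y3=True; an empty clause results — contradiction.
  y4 = False:
    propagation gives y2=True, y6=False, y3=False; an empty clause results — contradiction.
y1 = False:
  propagation gives y2=True, y5=True, y6=False, y3=False; an empty clause results — contradiction.
Every branch closes, so no satisfying assignment exists.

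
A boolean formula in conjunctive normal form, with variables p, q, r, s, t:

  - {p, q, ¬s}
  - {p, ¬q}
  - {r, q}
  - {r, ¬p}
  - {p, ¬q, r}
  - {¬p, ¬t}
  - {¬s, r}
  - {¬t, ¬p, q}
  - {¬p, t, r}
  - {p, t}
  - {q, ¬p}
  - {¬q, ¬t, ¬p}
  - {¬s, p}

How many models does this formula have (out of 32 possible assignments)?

3

The models are:
  p=F q=F r=T s=F t=T
  p=T q=T r=T s=F t=F
  p=T q=T r=T s=T t=F
That's 3 in total.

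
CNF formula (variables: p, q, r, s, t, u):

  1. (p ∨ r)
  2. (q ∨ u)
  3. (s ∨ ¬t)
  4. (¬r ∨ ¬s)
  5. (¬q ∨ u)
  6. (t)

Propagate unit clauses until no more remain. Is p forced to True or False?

True

(t) stands alone — t = True.
In (s ∨ ¬t), ¬t is now false; s must hold, so s = True.
From (¬r ∨ ¬s) and s = True: r = False.
(r ∨ p) with r = False leaves only p, so p = True.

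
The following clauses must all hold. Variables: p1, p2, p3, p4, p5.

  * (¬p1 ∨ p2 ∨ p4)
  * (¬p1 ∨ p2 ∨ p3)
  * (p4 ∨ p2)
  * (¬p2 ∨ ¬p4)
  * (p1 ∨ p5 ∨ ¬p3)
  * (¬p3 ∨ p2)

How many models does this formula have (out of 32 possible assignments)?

9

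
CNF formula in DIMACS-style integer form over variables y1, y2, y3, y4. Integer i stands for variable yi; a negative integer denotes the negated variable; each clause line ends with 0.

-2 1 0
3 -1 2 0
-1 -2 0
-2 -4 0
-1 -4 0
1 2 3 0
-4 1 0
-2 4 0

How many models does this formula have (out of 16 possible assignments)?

2

Satisfying assignments:
  y1=0 y2=0 y3=1 y4=0
  y1=1 y2=0 y3=1 y4=0
That's 2 in total.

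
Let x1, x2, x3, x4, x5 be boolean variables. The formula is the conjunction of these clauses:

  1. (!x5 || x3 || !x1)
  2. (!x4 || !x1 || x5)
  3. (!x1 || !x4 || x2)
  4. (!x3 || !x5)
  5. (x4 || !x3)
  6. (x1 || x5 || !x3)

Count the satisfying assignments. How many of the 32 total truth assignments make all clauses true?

Split on x1, then x3.
  x1=1, x3=1: a clause becomes empty — 0.
  x1=1, x3=0: remaining (x2,x4,x5) ∈ {(0,0,0); (1,0,0)} — 2.
  x1=0, x3=1: a clause becomes empty — 0.
  x1=0, x3=0: x2, x4, x5 free → 2^3 = 8.
Total: 0 + 2 + 0 + 8 = 10.

10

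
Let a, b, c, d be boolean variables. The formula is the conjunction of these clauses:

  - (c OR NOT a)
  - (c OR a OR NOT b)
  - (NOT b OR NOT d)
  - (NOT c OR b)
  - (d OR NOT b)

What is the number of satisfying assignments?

2

Satisfying assignments:
  a=0 b=0 c=0 d=0
  a=0 b=0 c=0 d=1
That's 2 in total.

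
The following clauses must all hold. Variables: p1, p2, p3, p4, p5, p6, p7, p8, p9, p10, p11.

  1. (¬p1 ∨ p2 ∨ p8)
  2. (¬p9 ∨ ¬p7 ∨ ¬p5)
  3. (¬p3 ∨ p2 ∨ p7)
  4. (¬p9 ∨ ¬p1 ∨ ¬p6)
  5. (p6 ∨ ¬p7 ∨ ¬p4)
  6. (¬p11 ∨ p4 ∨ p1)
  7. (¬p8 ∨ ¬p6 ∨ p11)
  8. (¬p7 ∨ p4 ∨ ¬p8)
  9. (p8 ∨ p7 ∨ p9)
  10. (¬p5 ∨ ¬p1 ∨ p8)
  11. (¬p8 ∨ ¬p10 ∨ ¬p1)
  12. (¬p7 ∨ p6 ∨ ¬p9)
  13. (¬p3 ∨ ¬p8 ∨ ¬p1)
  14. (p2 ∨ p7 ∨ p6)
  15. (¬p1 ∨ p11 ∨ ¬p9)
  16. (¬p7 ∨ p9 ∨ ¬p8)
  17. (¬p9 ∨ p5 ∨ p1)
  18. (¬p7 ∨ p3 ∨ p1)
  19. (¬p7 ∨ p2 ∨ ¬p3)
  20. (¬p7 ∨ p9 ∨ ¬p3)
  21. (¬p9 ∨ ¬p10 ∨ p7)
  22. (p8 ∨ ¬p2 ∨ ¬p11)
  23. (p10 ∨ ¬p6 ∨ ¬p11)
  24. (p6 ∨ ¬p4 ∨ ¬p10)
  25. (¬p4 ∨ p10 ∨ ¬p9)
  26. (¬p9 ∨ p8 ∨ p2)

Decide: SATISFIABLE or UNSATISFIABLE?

Branch on p1: take p1 = False.
For the remaining variables, p2 = True, p3 = False, p4 = False, p5 = True, p6 = False, p7 = False, p8 = False, p9 = True, p10 = False, p11 = False works.
So p1 = 0  p2 = 1  p3 = 0  p4 = 0  p5 = 1  p6 = 0  p7 = 0  p8 = 0  p9 = 1  p10 = 0  p11 = 0 is a satisfying assignment.

SATISFIABLE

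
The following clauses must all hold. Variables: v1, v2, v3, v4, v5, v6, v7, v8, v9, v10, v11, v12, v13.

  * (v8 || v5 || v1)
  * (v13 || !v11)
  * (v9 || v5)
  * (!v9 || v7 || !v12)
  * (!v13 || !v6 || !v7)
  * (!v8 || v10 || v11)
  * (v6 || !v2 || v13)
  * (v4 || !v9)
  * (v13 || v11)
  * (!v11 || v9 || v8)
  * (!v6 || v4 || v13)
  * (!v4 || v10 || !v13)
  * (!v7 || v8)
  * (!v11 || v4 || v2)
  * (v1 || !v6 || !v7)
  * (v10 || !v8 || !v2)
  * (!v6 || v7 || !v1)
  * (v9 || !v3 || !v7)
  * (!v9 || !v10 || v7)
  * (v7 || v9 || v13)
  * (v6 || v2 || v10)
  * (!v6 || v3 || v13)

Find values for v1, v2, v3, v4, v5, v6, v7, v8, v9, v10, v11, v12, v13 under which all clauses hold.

v5 occurs only positively in the remaining clauses — set v5 = True.
v12 occurs only negated in the remaining clauses — set v12 = False.
Set v1 = True and propagate.
Branch on v2: take v2 = True.
The remaining clauses are satisfied by v3 = True, v4 = False, v6 = False, v7 = False, v8 = True, v9 = False, v10 = True, v11 = False, v13 = True.
Check each clause:
  1. (v1 || v8 || v5) — v8 is true.
  2. (!v11 || v13) — v13 is true.
  3. (v5 || v9) — v5 is true.
  4. (!v9 || !v12 || v7) — !v12 is true.
  5. (!v13 || !v6 || !v7) — !v7 is true.
  6. (v11 || !v8 || v10) — v10 is true.
  7. (v13 || !v2 || v6) — v13 is true.
  8. (v4 || !v9) — !v9 is true.
  9. (v11 || v13) — v13 is true.
  10. (v8 || v9 || !v11) — v8 is true.
  11. (!v6 || v4 || v13) — !v6 is true.
  12. (v10 || !v4 || !v13) — v10 is true.
  13. (v8 || !v7) — v8 is true.
  14. (v2 || v4 || !v11) — v2 is true.
  15. (!v6 || v1 || !v7) — !v7 is true.
  16. (!v2 || v10 || !v8) — v10 is true.
  17. (v7 || !v6 || !v1) — !v6 is true.
  18. (!v3 || v9 || !v7) — !v7 is true.
  19. (!v10 || v7 || !v9) — !v9 is true.
  20. (v7 || v13 || v9) — v13 is true.
  21. (v10 || v2 || v6) — v2 is true.
  22. (!v6 || v13 || v3) — !v6 is true.

v1=T, v2=T, v3=T, v4=F, v5=T, v6=F, v7=F, v8=T, v9=F, v10=T, v11=F, v12=F, v13=T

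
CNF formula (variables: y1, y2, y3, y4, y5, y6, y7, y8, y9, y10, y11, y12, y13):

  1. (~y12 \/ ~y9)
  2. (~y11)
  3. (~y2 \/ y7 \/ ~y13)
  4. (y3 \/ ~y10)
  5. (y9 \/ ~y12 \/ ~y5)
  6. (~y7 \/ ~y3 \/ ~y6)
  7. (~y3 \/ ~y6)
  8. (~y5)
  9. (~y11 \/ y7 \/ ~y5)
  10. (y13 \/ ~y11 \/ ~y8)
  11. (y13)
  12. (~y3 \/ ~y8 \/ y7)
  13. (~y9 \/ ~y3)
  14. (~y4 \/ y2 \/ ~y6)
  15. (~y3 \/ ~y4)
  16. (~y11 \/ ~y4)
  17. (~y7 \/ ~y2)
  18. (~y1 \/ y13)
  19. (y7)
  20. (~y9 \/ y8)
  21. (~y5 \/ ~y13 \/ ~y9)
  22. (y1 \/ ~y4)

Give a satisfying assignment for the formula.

Unit propagation: (~y11) forces y11 = False.
(~y5) is a unit clause, so y5 = False.
(y13) is a unit clause, so y13 = True.
The clause (y7) is unit: y7 must be True.
Unit propagation: (~y2) forces y2 = False.
Pure literal: y1 appears only positively; assign y1 = True.
y4 occurs only negated in the remaining clauses — set y4 = False.
Try y3 = True.
  then y6 is forced to False.
  then y9 is forced to False.
y8, y10, y12 are now unconstrained; take y8 = False, y10 = True, y12 = True.
Every clause has at least one true literal under this assignment.

y1 = True, y2 = False, y3 = True, y4 = False, y5 = False, y6 = False, y7 = True, y8 = False, y9 = False, y10 = True, y11 = False, y12 = True, y13 = True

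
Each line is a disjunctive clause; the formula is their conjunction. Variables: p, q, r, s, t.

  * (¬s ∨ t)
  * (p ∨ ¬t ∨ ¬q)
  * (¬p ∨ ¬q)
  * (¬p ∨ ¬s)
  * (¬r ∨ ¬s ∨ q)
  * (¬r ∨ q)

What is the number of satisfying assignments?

7

The models are:
  p=F q=F r=F s=F t=F
  p=F q=F r=F s=F t=T
  p=F q=F r=F s=T t=T
  p=F q=T r=F s=F t=F
  p=F q=T r=T s=F t=F
  p=T q=F r=F s=F t=F
  p=T q=F r=F s=F t=T
Count: 7.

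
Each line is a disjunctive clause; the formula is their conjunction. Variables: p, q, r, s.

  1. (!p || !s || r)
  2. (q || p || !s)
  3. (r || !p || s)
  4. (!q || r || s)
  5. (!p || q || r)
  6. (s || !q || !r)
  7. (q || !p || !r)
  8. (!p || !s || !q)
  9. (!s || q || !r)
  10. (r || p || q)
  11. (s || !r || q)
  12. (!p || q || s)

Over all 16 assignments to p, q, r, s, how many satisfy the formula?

2

Satisfying assignments:
  p=0 q=1 r=0 s=1
  p=0 q=1 r=1 s=1
Count: 2.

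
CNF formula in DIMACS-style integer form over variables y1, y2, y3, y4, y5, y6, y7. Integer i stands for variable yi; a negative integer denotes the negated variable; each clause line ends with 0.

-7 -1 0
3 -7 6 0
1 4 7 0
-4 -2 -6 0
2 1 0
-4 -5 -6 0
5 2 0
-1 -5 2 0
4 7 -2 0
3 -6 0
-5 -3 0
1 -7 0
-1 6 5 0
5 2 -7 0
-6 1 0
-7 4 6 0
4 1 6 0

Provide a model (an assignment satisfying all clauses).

y1 = True, y2 = True, y3 = False, y4 = True, y5 = True, y6 = False, y7 = False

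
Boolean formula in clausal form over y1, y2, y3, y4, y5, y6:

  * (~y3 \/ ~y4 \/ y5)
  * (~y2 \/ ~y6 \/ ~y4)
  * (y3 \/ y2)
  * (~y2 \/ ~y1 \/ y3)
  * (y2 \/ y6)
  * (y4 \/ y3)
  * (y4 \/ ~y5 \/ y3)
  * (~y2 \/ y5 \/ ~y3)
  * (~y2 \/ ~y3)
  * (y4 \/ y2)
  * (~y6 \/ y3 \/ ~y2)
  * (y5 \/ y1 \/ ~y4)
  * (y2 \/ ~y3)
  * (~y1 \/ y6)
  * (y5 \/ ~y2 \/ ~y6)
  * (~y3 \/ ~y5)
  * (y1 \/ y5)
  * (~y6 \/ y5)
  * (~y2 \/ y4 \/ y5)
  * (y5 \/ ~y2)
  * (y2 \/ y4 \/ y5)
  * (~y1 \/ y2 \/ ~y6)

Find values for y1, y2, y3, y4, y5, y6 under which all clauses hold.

y1=0, y2=1, y3=0, y4=1, y5=1, y6=0

Check each clause:
  1. (y5 \/ ~y4 \/ ~y3) — y5 is true.
  2. (~y4 \/ ~y2 \/ ~y6) — ~y6 is true.
  3. (y2 \/ y3) — y2 is true.
  4. (~y2 \/ y3 \/ ~y1) — ~y1 is true.
  5. (y2 \/ y6) — y2 is true.
  6. (y4 \/ y3) — y4 is true.
  7. (y4 \/ ~y5 \/ y3) — y4 is true.
  8. (~y3 \/ ~y2 \/ y5) — ~y3 is true.
  9. (~y2 \/ ~y3) — ~y3 is true.
  10. (y4 \/ y2) — y2 is true.
  11. (y3 \/ ~y2 \/ ~y6) — ~y6 is true.
  12. (~y4 \/ y1 \/ y5) — y5 is true.
  13. (~y3 \/ y2) — y2 is true.
  14. (y6 \/ ~y1) — ~y1 is true.
  15. (~y2 \/ y5 \/ ~y6) — ~y6 is true.
  16. (~y5 \/ ~y3) — ~y3 is true.
  17. (y1 \/ y5) — y5 is true.
  18. (y5 \/ ~y6) — ~y6 is true.
  19. (y5 \/ ~y2 \/ y4) — y4 is true.
  20. (~y2 \/ y5) — y5 is true.
  21. (y2 \/ y5 \/ y4) — y2 is true.
  22. (y2 \/ ~y1 \/ ~y6) — ~y6 is true.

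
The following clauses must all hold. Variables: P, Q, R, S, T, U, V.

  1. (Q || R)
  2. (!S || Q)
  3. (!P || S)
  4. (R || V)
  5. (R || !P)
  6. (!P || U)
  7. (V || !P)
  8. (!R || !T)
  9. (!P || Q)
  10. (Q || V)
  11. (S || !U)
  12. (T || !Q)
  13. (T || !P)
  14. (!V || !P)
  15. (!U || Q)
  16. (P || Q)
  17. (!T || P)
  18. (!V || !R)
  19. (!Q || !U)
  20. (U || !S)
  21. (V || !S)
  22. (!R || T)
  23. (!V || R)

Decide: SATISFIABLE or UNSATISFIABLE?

P = True:
  propagation gives S=True, Q=True, R=True, U=True; an empty clause results — contradiction.
P = False:
  propagation gives Q=True, T=True; an empty clause results — contradiction.
Every branch closes, so no satisfying assignment exists.

UNSATISFIABLE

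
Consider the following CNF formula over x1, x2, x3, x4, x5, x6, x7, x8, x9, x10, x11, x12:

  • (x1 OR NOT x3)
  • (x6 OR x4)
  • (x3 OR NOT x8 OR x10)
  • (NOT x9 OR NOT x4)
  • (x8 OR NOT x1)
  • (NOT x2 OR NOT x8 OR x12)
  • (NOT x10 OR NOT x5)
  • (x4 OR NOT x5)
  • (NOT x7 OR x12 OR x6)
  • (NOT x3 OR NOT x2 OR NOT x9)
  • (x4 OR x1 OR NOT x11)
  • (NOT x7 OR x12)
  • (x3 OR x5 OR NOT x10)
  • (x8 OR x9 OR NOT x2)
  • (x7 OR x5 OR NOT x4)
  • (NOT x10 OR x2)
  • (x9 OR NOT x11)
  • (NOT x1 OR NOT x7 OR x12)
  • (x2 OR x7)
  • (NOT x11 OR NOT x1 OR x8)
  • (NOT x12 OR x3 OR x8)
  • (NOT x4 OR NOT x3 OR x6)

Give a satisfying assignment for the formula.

Pure literal: x6 appears only positively; assign x6 = True.
x11 occurs only negated in the remaining clauses — set x11 = False.
Set x1 = True and propagate.
  then x8 is forced to True.
The remaining clauses are satisfied by x2 = True, x3 = True, x4 = False, x5 = False, x7 = True, x9 = False, x10 = True, x12 = True.

x1=T, x2=T, x3=T, x4=F, x5=F, x6=T, x7=T, x8=T, x9=F, x10=T, x11=F, x12=T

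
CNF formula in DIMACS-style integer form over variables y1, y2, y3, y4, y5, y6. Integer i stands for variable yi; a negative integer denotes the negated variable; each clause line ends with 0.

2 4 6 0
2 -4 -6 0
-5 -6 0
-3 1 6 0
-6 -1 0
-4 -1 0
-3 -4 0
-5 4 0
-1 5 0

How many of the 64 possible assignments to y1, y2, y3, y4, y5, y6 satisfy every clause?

Split on y4, then y6.
  y4=1, y6=1: remaining (y1,y2,y3,y5) ∈ {(0,1,0,0)} — 1.
  y4=1, y6=0: remaining (y1,y2,y3,y5) ∈ {(0,0,0,0); (0,0,0,1); (0,1,0,0); (0,1,0,1)} — 4.
  y4=0, y6=1: remaining (y1,y2,y3,y5) ∈ {(0,0,0,0); (0,0,1,0); (0,1,0,0); (0,1,1,0)} — 4.
  y4=0, y6=0: remaining (y1,y2,y3,y5) ∈ {(0,1,0,0)} — 1.
Total: 1 + 4 + 4 + 1 = 10.

10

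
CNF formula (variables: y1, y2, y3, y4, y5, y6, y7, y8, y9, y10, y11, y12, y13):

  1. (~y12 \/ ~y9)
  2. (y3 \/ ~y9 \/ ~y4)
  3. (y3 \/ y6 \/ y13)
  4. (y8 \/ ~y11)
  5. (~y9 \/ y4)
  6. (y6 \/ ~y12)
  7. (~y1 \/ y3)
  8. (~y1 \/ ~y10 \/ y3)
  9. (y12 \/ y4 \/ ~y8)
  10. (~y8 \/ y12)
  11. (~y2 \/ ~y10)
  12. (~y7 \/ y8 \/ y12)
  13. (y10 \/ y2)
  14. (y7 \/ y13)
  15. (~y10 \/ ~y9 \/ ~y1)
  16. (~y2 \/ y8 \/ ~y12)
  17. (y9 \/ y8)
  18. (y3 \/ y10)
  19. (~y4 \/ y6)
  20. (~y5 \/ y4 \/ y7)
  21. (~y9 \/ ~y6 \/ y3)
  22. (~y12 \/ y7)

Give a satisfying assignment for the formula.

Pure literal: y3 appears only positively; assign y3 = True.
Pure literal: y13 appears only positively; assign y13 = True.
Branch on y1: take y1 = True.
Try y2 = True.
  then y10 is forced to False.
Branch on y4: take y4 = True.
  then y6 is forced to True.
For the remaining variables, y5 = True, y7 = True, y8 = True, y9 = False, y11 = True, y12 = True works.

y1=T, y2=T, y3=T, y4=T, y5=T, y6=T, y7=T, y8=T, y9=F, y10=F, y11=T, y12=T, y13=T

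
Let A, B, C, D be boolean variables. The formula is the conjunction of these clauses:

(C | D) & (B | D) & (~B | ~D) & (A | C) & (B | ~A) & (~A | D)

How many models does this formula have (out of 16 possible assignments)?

2

The models are:
  A=0 B=0 C=1 D=1
  A=0 B=1 C=1 D=0
That's 2 in total.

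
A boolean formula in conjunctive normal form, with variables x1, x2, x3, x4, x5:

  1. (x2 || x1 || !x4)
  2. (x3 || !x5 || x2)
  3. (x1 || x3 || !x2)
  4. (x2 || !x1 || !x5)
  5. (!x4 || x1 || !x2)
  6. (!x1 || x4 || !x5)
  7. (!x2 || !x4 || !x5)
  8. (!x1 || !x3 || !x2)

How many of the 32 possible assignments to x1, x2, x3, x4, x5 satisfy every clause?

Split on x2, then x1.
  x2=1, x1=1: remaining (x3,x4,x5) ∈ {(0,0,0); (0,1,0)} — 2.
  x2=1, x1=0: remaining (x3,x4,x5) ∈ {(1,0,0); (1,0,1)} — 2.
  x2=0, x1=1: remaining (x3,x4,x5) ∈ {(0,0,0); (0,1,0); (1,0,0); (1,1,0)} — 4.
  x2=0, x1=0: remaining (x3,x4,x5) ∈ {(0,0,0); (1,0,0); (1,0,1)} — 3.
Total: 2 + 2 + 4 + 3 = 11.

11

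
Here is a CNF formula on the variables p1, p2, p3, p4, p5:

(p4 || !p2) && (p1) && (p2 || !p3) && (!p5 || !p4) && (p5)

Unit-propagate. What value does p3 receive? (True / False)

(p1) stands alone — p1 = True.
(p5) is a unit clause: p5 = True.
(!p5 || !p4) with p5 = True leaves only !p4, so p4 = False.
(!p2 || p4) with p4 = False leaves only !p2, so p2 = False.
(!p3 || p2) with p2 = False leaves only !p3, so p3 = False.

False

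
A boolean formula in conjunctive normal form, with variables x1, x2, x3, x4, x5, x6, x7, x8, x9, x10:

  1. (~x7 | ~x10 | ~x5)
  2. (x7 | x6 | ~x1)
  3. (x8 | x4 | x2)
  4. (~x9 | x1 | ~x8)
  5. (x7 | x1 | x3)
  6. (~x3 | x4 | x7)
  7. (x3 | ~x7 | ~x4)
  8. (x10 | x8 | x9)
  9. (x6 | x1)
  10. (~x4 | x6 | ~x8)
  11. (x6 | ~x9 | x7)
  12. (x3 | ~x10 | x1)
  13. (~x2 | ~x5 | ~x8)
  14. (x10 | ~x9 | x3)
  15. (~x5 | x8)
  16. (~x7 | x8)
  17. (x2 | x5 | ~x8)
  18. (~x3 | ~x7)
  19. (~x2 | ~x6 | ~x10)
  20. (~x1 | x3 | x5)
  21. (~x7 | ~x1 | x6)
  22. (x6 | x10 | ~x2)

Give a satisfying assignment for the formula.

x1=T, x2=F, x3=T, x4=T, x5=F, x6=T, x7=F, x8=F, x9=F, x10=T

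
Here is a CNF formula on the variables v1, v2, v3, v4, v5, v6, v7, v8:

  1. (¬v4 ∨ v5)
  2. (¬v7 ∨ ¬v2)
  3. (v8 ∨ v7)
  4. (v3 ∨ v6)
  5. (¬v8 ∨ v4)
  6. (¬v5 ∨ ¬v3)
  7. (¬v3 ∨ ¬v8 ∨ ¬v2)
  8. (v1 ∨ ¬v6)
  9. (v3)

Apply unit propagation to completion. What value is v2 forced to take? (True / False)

False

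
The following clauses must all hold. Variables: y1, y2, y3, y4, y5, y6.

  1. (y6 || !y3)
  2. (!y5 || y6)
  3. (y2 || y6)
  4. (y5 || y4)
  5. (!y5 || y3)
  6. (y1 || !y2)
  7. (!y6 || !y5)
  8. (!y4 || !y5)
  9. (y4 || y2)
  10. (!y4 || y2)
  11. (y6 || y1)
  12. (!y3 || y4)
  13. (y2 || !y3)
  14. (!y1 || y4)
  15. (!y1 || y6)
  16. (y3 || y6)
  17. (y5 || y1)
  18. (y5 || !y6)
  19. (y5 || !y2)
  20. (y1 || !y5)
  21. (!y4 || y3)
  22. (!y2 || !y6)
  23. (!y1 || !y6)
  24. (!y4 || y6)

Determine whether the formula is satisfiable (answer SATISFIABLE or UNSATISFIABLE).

y6 = True:
  propagation gives y5=False; an empty clause results — contradiction.
y6 = False:
  propagation gives y3=False; an empty clause results — contradiction.
Every branch closes, so no satisfying assignment exists.

UNSATISFIABLE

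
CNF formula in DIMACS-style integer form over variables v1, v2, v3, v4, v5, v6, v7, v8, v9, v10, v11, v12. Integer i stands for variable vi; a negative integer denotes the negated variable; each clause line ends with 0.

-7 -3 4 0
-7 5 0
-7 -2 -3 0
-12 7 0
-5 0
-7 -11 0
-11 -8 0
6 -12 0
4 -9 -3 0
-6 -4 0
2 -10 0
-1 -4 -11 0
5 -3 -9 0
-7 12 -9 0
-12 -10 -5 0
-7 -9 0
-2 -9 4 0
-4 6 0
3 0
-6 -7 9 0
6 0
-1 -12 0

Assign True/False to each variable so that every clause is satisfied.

v1=T, v2=F, v3=T, v4=F, v5=F, v6=T, v7=F, v8=F, v9=F, v10=F, v11=F, v12=F

Check each clause:
  1. (v4 OR NOT v3 OR NOT v7) — NOT v7 is true.
  2. (NOT v7 OR v5) — NOT v7 is true.
  3. (NOT v3 OR NOT v2 OR NOT v7) — NOT v7 is true.
  4. (NOT v12 OR v7) — NOT v12 is true.
  5. (NOT v5) — NOT v5 is true.
  6. (NOT v7 OR NOT v11) — NOT v7 is true.
  7. (NOT v11 OR NOT v8) — NOT v8 is true.
  8. (NOT v12 OR v6) — NOT v12 is true.
  9. (v4 OR NOT v3 OR NOT v9) — NOT v9 is true.
  10. (NOT v4 OR NOT v6) — NOT v4 is true.
  11. (v2 OR NOT v10) — NOT v10 is true.
  12. (NOT v4 OR NOT v11 OR NOT v1) — NOT v4 is true.
  13. (NOT v9 OR NOT v3 OR v5) — NOT v9 is true.
  14. (v12 OR NOT v7 OR NOT v9) — NOT v7 is true.
  15. (NOT v12 OR NOT v5 OR NOT v10) — NOT v5 is true.
  16. (NOT v7 OR NOT v9) — NOT v7 is true.
  17. (NOT v9 OR v4 OR NOT v2) — NOT v2 is true.
  18. (NOT v4 OR v6) — NOT v4 is true.
  19. (v3) — v3 is true.
  20. (v9 OR NOT v7 OR NOT v6) — NOT v7 is true.
  21. (v6) — v6 is true.
  22. (NOT v12 OR NOT v1) — NOT v12 is true.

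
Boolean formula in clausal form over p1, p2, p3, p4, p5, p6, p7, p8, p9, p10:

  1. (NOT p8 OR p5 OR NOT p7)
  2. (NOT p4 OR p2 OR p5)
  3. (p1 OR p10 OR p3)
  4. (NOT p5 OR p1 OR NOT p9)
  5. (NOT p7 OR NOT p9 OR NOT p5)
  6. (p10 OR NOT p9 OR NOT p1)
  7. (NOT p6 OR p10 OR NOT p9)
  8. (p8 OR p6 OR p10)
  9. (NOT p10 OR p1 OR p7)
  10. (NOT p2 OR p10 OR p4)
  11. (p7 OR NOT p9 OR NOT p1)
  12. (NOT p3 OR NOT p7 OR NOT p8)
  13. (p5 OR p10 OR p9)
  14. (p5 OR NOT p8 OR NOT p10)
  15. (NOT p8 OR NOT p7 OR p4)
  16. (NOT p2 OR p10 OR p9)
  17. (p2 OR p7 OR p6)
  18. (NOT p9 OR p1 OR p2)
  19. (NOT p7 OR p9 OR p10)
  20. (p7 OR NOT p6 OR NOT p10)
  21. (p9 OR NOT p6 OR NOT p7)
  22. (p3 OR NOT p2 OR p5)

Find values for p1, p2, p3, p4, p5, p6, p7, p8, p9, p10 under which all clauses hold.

p1=F, p2=T, p3=T, p4=T, p5=T, p6=F, p7=T, p8=F, p9=F, p10=T

Branch on p1: take p1 = False.
Set p2 = True and propagate.
For the remaining variables, p3 = True, p4 = True, p5 = True, p6 = False, p7 = True, p8 = False, p9 = False, p10 = True works.
Every clause has at least one true literal under this assignment.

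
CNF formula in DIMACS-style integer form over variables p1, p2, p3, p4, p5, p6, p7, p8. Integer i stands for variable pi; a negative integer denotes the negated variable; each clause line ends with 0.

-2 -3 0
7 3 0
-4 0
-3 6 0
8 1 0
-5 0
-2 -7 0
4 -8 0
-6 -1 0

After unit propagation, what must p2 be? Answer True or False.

(~p4) is a unit clause: p4 = False.
Unit clause (~p5) sets p5 = False.
From (~p8 \/ p4) and p4 = False: p8 = False.
From (p8 \/ p1) and p8 = False: p1 = True.
In (~p1 \/ ~p6), ~p1 is now false; ~p6 must hold, so p6 = False.
(~p3 \/ p6): since p6 = False, the clause reduces to (~p3). p3 = False.
From (p7 \/ p3) and p3 = False: p7 = True.
(~p7 \/ ~p2) with p7 = True leaves only ~p2, so p2 = False.

False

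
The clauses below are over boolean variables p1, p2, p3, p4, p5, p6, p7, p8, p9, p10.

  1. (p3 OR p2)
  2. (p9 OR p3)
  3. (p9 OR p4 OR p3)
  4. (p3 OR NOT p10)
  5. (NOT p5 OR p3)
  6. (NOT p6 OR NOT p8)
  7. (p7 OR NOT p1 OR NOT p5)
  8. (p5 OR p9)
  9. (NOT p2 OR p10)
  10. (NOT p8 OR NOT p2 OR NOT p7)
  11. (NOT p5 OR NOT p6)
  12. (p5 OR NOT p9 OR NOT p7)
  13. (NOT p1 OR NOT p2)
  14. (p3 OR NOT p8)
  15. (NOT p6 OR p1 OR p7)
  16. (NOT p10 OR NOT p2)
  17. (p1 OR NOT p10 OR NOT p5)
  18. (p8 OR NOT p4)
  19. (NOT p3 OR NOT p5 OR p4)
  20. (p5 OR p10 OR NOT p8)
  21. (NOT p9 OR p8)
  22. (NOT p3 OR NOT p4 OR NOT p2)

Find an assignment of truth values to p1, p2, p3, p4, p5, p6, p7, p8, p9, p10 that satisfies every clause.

p1=F, p2=F, p3=T, p4=F, p5=F, p6=F, p7=F, p8=T, p9=T, p10=T

p6 occurs only negated in the remaining clauses — set p6 = False.
Try p1 = False.
The remaining clauses are satisfied by p2 = False, p3 = True, p4 = False, p5 = False, p7 = False, p8 = True, p9 = True, p10 = True.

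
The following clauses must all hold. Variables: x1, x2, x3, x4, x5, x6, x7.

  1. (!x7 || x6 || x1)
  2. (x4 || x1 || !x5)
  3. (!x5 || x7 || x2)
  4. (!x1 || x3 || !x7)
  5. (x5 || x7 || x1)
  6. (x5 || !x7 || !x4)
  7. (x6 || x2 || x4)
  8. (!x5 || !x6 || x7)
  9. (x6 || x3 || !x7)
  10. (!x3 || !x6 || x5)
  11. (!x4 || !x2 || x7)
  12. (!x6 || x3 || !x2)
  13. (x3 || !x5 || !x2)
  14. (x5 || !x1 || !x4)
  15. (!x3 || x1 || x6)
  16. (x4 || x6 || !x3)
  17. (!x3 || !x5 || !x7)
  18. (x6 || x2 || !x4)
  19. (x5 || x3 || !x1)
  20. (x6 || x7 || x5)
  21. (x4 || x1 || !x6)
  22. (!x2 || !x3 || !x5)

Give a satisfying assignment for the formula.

x1=F, x2=F, x3=F, x4=T, x5=T, x6=T, x7=T

Check each clause:
  1. (x6 || !x7 || x1) — x6 is true.
  2. (!x5 || x4 || x1) — x4 is true.
  3. (x2 || !x5 || x7) — x7 is true.
  4. (!x1 || !x7 || x3) — !x1 is true.
  5. (x5 || x1 || x7) — x5 is true.
  6. (!x7 || !x4 || x5) — x5 is true.
  7. (x4 || x2 || x6) — x4 is true.
  8. (!x6 || x7 || !x5) — x7 is true.
  9. (x6 || x3 || !x7) — x6 is true.
  10. (!x3 || !x6 || x5) — x5 is true.
  11. (!x2 || x7 || !x4) — !x2 is true.
  12. (!x6 || !x2 || x3) — !x2 is true.
  13. (x3 || !x2 || !x5) — !x2 is true.
  14. (!x1 || !x4 || x5) — x5 is true.
  15. (x6 || !x3 || x1) — !x3 is true.
  16. (x6 || !x3 || x4) — x4 is true.
  17. (!x7 || !x5 || !x3) — !x3 is true.
  18. (x2 || !x4 || x6) — x6 is true.
  19. (x5 || x3 || !x1) — x5 is true.
  20. (x5 || x6 || x7) — x5 is true.
  21. (x1 || x4 || !x6) — x4 is true.
  22. (!x2 || !x3 || !x5) — !x3 is true.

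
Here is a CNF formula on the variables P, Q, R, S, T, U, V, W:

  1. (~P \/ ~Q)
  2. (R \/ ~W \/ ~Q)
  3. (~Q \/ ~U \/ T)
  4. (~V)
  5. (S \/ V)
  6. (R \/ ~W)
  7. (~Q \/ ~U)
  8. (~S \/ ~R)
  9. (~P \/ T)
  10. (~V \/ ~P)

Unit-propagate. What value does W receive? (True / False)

Unit clause (~V) sets V = False.
(V \/ S): since V = False, the clause reduces to (S). S = True.
(~R \/ ~S): since S = True, the clause reduces to (~R). R = False.
From (~W \/ R) and R = False: W = False.

False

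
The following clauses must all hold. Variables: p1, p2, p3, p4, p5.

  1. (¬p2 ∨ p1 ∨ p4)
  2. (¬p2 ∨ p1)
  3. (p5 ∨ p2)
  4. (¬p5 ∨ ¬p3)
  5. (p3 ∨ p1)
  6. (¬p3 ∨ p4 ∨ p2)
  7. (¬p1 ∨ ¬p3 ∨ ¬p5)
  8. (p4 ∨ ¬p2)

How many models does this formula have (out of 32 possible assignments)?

Satisfying assignments:
  p1=T p2=F p3=F p4=F p5=T
  p1=T p2=F p3=F p4=T p5=T
  p1=T p2=T p3=F p4=T p5=F
  p1=T p2=T p3=F p4=T p5=T
  p1=T p2=T p3=T p4=T p5=F
Count: 5.

5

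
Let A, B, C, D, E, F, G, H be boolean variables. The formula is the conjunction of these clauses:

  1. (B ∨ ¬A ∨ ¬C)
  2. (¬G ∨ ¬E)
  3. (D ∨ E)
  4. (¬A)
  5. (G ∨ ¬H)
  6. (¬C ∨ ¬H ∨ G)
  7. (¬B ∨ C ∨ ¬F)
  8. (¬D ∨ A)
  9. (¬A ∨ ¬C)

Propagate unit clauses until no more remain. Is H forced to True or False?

False

(¬A) is a unit clause: A = False.
(¬D ∨ A): since A = False, the clause reduces to (¬D). D = False.
From (D ∨ E) and D = False: E = True.
From (¬G ∨ ¬E) and E = True: G = False.
(G ∨ ¬H) with G = False leaves only ¬H, so H = False.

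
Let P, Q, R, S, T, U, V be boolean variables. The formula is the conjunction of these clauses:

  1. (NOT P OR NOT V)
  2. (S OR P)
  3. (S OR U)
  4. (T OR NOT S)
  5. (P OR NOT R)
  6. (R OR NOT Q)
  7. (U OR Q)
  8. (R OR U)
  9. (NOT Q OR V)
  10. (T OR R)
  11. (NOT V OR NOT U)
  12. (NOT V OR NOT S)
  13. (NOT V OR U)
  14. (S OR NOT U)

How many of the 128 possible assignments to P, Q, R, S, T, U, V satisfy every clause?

3

Satisfying assignments:
  P=F Q=F R=F S=T T=T U=T V=F
  P=T Q=F R=F S=T T=T U=T V=F
  P=T Q=F R=T S=T T=T U=T V=F
Count: 3.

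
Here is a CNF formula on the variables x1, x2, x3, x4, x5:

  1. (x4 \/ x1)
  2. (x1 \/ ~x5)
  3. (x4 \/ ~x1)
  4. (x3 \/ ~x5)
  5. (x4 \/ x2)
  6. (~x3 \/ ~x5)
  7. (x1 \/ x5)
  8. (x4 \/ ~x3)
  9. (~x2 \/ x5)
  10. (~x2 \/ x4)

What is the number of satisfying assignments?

2

The models are:
  x1=1 x2=0 x3=0 x4=1 x5=0
  x1=1 x2=0 x3=1 x4=1 x5=0
Count: 2.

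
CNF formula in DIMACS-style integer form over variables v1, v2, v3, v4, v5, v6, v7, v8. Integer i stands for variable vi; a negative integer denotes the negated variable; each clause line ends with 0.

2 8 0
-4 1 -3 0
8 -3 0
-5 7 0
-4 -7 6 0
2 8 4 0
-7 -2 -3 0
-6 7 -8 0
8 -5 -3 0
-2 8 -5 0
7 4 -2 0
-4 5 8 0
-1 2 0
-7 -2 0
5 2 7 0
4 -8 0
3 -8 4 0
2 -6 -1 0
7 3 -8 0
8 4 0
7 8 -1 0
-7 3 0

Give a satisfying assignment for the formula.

v1 = T  v2 = T  v3 = T  v4 = T  v5 = F  v6 = F  v7 = F  v8 = T

Check each clause:
  1. (v2 || v8) — v8 is true.
  2. (!v3 || !v4 || v1) — v1 is true.
  3. (!v3 || v8) — v8 is true.
  4. (v7 || !v5) — !v5 is true.
  5. (!v7 || !v4 || v6) — !v7 is true.
  6. (v8 || v4 || v2) — v8 is true.
  7. (!v3 || !v2 || !v7) — !v7 is true.
  8. (!v6 || !v8 || v7) — !v6 is true.
  9. (v8 || !v3 || !v5) — v8 is true.
  10. (!v2 || !v5 || v8) — v8 is true.
  11. (!v2 || v4 || v7) — v4 is true.
  12. (v8 || v5 || !v4) — v8 is true.
  13. (v2 || !v1) — v2 is true.
  14. (!v7 || !v2) — !v7 is true.
  15. (v7 || v2 || v5) — v2 is true.
  16. (!v8 || v4) — v4 is true.
  17. (v3 || !v8 || v4) — v3 is true.
  18. (!v6 || v2 || !v1) — v2 is true.
  19. (v3 || v7 || !v8) — v3 is true.
  20. (v8 || v4) — v8 is true.
  21. (!v1 || v7 || v8) — v8 is true.
  22. (!v7 || v3) — !v7 is true.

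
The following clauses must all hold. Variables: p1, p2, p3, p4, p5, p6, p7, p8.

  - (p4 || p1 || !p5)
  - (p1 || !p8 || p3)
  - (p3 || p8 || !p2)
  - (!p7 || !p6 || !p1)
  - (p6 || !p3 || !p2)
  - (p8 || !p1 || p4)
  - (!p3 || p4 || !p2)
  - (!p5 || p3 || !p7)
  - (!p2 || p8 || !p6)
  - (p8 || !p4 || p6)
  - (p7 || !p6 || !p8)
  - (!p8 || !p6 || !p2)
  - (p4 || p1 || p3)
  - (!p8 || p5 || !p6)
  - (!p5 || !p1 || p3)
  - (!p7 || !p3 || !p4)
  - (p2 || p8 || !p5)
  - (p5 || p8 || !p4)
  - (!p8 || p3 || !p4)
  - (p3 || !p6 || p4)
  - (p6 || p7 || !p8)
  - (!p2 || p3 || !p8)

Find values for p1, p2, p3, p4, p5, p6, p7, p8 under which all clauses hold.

Branch on p1: take p1 = False.
The remaining clauses are satisfied by p2 = False, p3 = True, p4 = False, p5 = False, p6 = True, p7 = True, p8 = False.

p1=F, p2=F, p3=T, p4=F, p5=F, p6=T, p7=T, p8=F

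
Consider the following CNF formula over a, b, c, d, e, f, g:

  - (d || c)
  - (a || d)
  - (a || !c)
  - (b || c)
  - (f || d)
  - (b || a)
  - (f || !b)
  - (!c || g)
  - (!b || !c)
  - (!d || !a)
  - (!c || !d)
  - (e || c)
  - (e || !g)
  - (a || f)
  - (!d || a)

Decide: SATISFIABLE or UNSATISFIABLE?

e occurs only positively in the remaining clauses — set e = True.
Pure literal: f appears only positively; assign f = True.
Set a = True and propagate.
  then d is forced to False.
  then c is forced to True.
  then g is forced to True.
  then b is forced to False.
Every clause has at least one true literal under this assignment.
So a=T  b=F  c=T  d=F  e=T  f=T  g=T is a satisfying assignment.

SATISFIABLE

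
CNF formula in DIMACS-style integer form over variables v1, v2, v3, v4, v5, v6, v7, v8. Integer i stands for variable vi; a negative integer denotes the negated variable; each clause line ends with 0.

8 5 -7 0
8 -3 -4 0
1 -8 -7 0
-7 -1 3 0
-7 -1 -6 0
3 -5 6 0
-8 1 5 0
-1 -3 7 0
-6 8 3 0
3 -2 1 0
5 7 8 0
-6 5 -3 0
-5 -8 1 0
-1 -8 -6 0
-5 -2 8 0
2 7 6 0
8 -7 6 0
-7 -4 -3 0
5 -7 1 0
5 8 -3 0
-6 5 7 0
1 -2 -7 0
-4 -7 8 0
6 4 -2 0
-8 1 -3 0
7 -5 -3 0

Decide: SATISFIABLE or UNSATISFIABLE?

Set v1 = False and propagate.
Set v2 = False and propagate.
The remaining clauses are satisfied by v3 = True, v4 = False, v5 = True, v6 = True, v7 = True, v8 = False.
So v1 = False, v2 = False, v3 = True, v4 = False, v5 = True, v6 = True, v7 = True, v8 = False is a satisfying assignment.

SATISFIABLE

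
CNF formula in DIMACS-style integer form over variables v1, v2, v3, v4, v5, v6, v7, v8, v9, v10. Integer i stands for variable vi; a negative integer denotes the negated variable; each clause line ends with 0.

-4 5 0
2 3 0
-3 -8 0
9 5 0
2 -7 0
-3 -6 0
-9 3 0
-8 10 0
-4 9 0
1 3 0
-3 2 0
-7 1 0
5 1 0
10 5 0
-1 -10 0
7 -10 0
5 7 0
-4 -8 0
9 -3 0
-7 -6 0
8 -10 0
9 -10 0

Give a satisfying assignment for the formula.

v1 = T  v2 = T  v3 = T  v4 = F  v5 = T  v6 = F  v7 = F  v8 = F  v9 = T  v10 = F

Check each clause:
  1. (!v4 || v5) — !v4 is true.
  2. (v2 || v3) — v2 is true.
  3. (!v8 || !v3) — !v8 is true.
  4. (v9 || v5) — v9 is true.
  5. (v2 || !v7) — !v7 is true.
  6. (!v6 || !v3) — !v6 is true.
  7. (!v9 || v3) — v3 is true.
  8. (v10 || !v8) — !v8 is true.
  9. (!v4 || v9) — v9 is true.
  10. (v1 || v3) — v1 is true.
  11. (v2 || !v3) — v2 is true.
  12. (!v7 || v1) — !v7 is true.
  13. (v5 || v1) — v1 is true.
  14. (v10 || v5) — v5 is true.
  15. (!v10 || !v1) — !v10 is true.
  16. (v7 || !v10) — !v10 is true.
  17. (v5 || v7) — v5 is true.
  18. (!v4 || !v8) — !v8 is true.
  19. (!v3 || v9) — v9 is true.
  20. (!v7 || !v6) — !v7 is true.
  21. (!v10 || v8) — !v10 is true.
  22. (!v10 || v9) — v9 is true.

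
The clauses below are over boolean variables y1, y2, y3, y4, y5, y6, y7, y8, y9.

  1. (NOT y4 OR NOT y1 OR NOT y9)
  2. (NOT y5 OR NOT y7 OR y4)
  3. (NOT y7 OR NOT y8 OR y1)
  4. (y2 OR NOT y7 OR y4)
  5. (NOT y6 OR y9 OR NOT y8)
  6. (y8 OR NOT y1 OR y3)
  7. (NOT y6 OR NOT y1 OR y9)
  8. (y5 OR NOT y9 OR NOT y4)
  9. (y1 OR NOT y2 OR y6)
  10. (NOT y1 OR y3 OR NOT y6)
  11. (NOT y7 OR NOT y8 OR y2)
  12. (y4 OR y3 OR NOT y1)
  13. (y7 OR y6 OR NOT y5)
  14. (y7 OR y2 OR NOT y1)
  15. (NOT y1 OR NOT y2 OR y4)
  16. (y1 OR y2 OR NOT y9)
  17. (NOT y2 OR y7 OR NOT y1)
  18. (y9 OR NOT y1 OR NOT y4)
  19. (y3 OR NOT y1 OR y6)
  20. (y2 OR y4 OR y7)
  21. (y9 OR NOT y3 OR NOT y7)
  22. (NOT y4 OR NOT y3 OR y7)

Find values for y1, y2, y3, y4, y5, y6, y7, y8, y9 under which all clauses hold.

Set y1 = False and propagate.
Branch on y2: take y2 = True.
  then y6 is forced to True.
The remaining clauses are satisfied by y3 = False, y4 = False, y5 = False, y7 = False, y8 = False, y9 = True.
Every clause has at least one true literal under this assignment.

y1=False, y2=True, y3=False, y4=False, y5=False, y6=True, y7=False, y8=False, y9=True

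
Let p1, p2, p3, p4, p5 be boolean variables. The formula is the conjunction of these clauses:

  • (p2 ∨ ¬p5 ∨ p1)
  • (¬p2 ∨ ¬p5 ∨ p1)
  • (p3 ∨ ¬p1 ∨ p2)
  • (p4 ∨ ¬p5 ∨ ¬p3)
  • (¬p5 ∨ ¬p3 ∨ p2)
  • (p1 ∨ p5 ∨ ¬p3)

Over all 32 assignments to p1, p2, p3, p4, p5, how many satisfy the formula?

13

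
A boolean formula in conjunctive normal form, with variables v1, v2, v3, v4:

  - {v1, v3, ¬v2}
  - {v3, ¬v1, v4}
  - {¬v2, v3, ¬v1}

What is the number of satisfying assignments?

Split on v1, then v3.
  v1=1, v3=1: remaining (v2,v4) ∈ {(0,0); (0,1); (1,0); (1,1)} — 4.
  v1=1, v3=0: remaining (v2,v4) ∈ {(0,1)} — 1.
  v1=0, v3=1: remaining (v2,v4) ∈ {(0,0); (0,1); (1,0); (1,1)} — 4.
  v1=0, v3=0: remaining (v2,v4) ∈ {(0,0); (0,1)} — 2.
Total: 4 + 1 + 4 + 2 = 11.

11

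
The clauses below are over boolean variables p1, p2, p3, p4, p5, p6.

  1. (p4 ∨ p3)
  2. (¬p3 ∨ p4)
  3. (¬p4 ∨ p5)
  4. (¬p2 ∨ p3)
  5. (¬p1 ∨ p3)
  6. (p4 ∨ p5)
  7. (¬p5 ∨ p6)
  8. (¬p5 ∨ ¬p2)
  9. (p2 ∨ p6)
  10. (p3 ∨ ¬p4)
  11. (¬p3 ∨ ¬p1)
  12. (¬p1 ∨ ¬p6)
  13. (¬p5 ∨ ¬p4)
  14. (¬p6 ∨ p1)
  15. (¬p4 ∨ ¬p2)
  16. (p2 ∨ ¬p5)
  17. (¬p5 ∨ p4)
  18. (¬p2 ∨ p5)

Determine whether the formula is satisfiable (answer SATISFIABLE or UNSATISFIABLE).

UNSATISFIABLE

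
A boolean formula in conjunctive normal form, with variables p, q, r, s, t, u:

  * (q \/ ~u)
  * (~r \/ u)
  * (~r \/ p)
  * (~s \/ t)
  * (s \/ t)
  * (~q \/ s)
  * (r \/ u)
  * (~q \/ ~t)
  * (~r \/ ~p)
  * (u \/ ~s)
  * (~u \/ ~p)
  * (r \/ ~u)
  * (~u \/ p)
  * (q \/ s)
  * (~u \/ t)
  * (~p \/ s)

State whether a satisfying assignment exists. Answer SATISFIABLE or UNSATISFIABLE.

u = True:
  propagation gives q=True, s=True, t=True; an empty clause results — contradiction.
u = False:
  propagation gives r=False; an empty clause results — contradiction.
Every branch closes, so no satisfying assignment exists.

UNSATISFIABLE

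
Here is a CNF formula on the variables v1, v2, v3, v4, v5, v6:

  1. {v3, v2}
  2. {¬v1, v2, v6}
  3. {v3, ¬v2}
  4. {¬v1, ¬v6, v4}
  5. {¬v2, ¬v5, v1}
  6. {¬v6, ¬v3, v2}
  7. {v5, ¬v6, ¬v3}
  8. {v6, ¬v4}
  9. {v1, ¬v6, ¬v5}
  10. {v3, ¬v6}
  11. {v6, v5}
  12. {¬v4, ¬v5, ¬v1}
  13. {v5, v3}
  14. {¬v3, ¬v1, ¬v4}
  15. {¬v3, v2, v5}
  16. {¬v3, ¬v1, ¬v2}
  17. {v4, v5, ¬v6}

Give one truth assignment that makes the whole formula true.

v1 = 0, v2 = 0, v3 = 1, v4 = 0, v5 = 1, v6 = 0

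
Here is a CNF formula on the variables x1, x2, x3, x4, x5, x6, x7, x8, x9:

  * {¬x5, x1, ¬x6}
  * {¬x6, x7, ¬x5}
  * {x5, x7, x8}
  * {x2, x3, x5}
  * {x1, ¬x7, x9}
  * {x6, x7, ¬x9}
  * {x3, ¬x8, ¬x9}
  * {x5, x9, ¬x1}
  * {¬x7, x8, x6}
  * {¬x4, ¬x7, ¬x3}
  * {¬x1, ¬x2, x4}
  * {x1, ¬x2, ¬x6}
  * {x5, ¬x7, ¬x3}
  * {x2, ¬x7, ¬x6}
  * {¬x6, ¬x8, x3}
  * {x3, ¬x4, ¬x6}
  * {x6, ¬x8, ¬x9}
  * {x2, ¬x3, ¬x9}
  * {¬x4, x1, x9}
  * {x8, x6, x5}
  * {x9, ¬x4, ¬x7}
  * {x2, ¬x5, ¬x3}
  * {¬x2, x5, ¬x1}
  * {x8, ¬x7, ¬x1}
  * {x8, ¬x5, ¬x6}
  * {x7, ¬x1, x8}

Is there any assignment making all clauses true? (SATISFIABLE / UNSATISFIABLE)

SATISFIABLE

Branch on x1: take x1 = False.
For the remaining variables, x2 = True, x3 = True, x4 = False, x5 = True, x6 = False, x7 = False, x8 = False, x9 = False works.
So x1=F, x2=T, x3=T, x4=F, x5=T, x6=F, x7=F, x8=F, x9=F is a satisfying assignment.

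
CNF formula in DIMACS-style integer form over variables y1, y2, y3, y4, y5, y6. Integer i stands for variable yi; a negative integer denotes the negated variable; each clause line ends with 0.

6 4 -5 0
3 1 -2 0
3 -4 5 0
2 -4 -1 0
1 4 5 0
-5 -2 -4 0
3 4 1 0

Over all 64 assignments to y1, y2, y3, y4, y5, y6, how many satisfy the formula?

24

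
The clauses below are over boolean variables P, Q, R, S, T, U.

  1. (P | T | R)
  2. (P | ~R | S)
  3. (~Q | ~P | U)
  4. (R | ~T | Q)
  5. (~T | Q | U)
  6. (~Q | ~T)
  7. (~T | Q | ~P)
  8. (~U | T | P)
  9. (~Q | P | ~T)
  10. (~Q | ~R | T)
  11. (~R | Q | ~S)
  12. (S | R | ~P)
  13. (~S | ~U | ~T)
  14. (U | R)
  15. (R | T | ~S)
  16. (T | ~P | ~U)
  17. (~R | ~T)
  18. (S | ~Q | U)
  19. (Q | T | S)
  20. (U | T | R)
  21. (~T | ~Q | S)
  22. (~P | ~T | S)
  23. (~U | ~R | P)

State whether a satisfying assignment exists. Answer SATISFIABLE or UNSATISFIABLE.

UNSATISFIABLE

T = True:
  propagation gives Q=False, R=True; an empty clause results — contradiction.
T = False:
  R = True:
    propagation gives Q=False, S=False; an empty clause results — contradiction.
  R = False:
    propagation gives P=True, S=True; an empty clause results — contradiction.
Every branch closes, so no satisfying assignment exists.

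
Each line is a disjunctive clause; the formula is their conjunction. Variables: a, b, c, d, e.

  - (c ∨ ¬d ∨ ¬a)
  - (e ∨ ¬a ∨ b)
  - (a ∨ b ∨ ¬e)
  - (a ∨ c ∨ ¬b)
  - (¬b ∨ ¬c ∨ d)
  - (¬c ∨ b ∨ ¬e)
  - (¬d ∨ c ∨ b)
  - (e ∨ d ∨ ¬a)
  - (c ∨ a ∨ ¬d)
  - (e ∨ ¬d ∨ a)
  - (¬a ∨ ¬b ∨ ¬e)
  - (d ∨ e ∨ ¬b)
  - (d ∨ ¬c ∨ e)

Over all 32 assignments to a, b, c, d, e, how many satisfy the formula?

4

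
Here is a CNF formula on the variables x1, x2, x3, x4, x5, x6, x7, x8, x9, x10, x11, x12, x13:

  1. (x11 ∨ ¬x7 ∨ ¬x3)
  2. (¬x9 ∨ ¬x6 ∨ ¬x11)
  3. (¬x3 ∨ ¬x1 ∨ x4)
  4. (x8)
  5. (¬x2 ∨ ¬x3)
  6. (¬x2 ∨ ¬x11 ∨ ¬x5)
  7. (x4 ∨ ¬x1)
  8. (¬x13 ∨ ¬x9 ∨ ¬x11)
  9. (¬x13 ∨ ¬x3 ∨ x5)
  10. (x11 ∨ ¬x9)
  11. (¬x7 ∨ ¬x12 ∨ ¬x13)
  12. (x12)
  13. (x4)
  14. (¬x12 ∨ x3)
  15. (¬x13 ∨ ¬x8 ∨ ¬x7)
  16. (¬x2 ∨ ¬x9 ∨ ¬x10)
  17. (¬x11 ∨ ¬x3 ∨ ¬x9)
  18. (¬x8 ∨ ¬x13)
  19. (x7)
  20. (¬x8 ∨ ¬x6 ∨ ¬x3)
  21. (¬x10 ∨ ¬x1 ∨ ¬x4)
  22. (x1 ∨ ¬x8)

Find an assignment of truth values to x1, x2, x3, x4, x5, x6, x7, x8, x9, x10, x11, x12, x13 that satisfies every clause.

x1 = T  x2 = F  x3 = T  x4 = T  x5 = T  x6 = F  x7 = T  x8 = T  x9 = F  x10 = F  x11 = T  x12 = T  x13 = F

(x8) is a unit clause, so x8 = True.
Unit propagation: (x12) forces x12 = True.
Unit propagation: (x4) forces x4 = True.
The clause (x3) is unit: x3 must be True.
(¬x2) is a unit clause, so x2 = False.
Unit propagation: (¬x13) forces x13 = False.
(x7) is a unit clause, so x7 = True.
The clause (x11) is unit: x11 must be True.
Unit propagation: (¬x9) forces x9 = False.
(¬x6) is a unit clause, so x6 = False.
Unit propagation: (x1) forces x1 = True.
The clause (¬x10) is unit: x10 must be False.
x5 is now unconstrained; take x5 = True.
Every clause has at least one true literal under this assignment.
Check each clause:
  1. (¬x7 ∨ x11 ∨ ¬x3) — x11 is true.
  2. (¬x9 ∨ ¬x6 ∨ ¬x11) — ¬x6 is true.
  3. (¬x3 ∨ ¬x1 ∨ x4) — x4 is true.
  4. (x8) — x8 is true.
  5. (¬x3 ∨ ¬x2) — ¬x2 is true.
  6. (¬x5 ∨ ¬x11 ∨ ¬x2) — ¬x2 is true.
  7. (x4 ∨ ¬x1) — x4 is true.
  8. (¬x9 ∨ ¬x11 ∨ ¬x13) — ¬x13 is true.
  9. (¬x13 ∨ ¬x3 ∨ x5) — ¬x13 is true.
  10. (x11 ∨ ¬x9) — x11 is true.
  11. (¬x13 ∨ ¬x7 ∨ ¬x12) — ¬x13 is true.
  12. (x12) — x12 is true.
  13. (x4) — x4 is true.
  14. (x3 ∨ ¬x12) — x3 is true.
  15. (¬x8 ∨ ¬x13 ∨ ¬x7) — ¬x13 is true.
  16. (¬x10 ∨ ¬x9 ∨ ¬x2) — ¬x10 is true.
  17. (¬x3 ∨ ¬x9 ∨ ¬x11) — ¬x9 is true.
  18. (¬x13 ∨ ¬x8) — ¬x13 is true.
  19. (x7) — x7 is true.
  20. (¬x8 ∨ ¬x3 ∨ ¬x6) — ¬x6 is true.
  21. (¬x10 ∨ ¬x1 ∨ ¬x4) — ¬x10 is true.
  22. (¬x8 ∨ x1) — x1 is true.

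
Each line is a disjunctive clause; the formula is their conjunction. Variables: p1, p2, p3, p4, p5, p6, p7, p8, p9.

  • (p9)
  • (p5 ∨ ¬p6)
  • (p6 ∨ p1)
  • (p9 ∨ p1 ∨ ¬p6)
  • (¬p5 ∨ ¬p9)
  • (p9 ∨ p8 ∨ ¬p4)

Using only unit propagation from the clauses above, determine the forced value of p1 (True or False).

True

(p9) is a unit clause: p9 = True.
In (¬p5 ∨ ¬p9), ¬p9 is now false; ¬p5 must hold, so p5 = False.
(¬p6 ∨ p5) with p5 = False leaves only ¬p6, so p6 = False.
From (p6 ∨ p1) and p6 = False: p1 = True.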